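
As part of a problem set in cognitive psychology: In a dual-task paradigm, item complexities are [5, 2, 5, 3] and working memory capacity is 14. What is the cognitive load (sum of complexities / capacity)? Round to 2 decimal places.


Total complexity = 5 + 2 + 5 + 3 = 15
Load = total / capacity = 15 / 14
= 1.07


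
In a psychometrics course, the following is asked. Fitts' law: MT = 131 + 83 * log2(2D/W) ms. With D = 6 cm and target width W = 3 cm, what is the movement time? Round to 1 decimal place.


MT = 131 + 83 * log2(2*6/3)
2D/W = 4.0
log2(4.0) = 2.0
MT = 131 + 83 * 2.0
= 297.0 ms


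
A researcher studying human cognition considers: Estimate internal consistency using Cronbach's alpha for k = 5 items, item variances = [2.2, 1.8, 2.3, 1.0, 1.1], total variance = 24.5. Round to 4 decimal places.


alpha = (k/(k-1)) * (1 - sum(s_i^2)/s_total^2)
sum(item variances) = 8.4
k/(k-1) = 5/4 = 1.25
1 - 8.4/24.5 = 1 - 0.342857 = 0.657143
alpha = 1.25 * 0.657143
= 0.8214


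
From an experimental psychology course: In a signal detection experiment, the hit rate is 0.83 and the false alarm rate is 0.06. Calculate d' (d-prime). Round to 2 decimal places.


d' = z(HR) - z(FAR)
z(0.83) = 0.9542
z(0.06) = -1.5548
d' = 0.9542 - -1.5548
= 2.51


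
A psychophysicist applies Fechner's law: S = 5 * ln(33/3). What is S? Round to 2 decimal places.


S = 5 * ln(33/3)
I/I0 = 11.0
ln(11.0) = 2.3979
S = 5 * 2.3979
= 11.99


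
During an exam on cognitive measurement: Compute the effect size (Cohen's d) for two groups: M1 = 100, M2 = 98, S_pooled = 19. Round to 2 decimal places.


Cohen's d = (M1 - M2) / S_pooled
= (100 - 98) / 19
= 2 / 19
= 0.11


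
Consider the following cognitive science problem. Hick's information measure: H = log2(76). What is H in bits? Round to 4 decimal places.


H = log2(n)
H = log2(76)
= 6.2479


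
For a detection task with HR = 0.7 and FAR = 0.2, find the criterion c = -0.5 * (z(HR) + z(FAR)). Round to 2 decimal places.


c = -0.5 * (z(HR) + z(FAR))
z(0.7) = 0.5244
z(0.2) = -0.8416
c = -0.5 * (0.5244 + -0.8416)
= -0.5 * -0.3172
= 0.16


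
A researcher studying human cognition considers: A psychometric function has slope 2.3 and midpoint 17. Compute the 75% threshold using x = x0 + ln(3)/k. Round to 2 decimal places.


At P = 0.75: 0.75 = 1/(1 + e^(-k*(x-x0)))
Solving: e^(-k*(x-x0)) = 1/3
x = x0 + ln(3)/k
ln(3) = 1.0986
x = 17 + 1.0986/2.3
= 17 + 0.4777
= 17.48


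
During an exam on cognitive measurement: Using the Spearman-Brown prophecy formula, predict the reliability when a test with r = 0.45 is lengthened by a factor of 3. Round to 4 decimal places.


r_new = n*r / (1 + (n-1)*r)
Numerator = 3 * 0.45 = 1.35
Denominator = 1 + 2 * 0.45 = 1.9
r_new = 1.35 / 1.9
= 0.7105


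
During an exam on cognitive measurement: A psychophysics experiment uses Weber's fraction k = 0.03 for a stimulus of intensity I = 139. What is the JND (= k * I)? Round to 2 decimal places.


JND = k * I
JND = 0.03 * 139
= 4.17


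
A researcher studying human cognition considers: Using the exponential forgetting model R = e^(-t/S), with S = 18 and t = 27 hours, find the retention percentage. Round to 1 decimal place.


R = e^(-t/S)
-t/S = -27/18 = -1.5
R = e^(-1.5) = 0.22313
Percentage = 0.22313 * 100
= 22.3


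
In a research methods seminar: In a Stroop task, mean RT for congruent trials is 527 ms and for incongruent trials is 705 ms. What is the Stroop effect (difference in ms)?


Stroop effect = RT(incongruent) - RT(congruent)
= 705 - 527
= 178 ms


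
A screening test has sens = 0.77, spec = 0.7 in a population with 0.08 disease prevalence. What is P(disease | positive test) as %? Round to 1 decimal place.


PPV = (sens * prev) / (sens * prev + (1-spec) * (1-prev))
Numerator = 0.77 * 0.08 = 0.0616
P(positive and no disease) = (1 - spec) * (1 - prev) = (1 - 0.7) * (1 - 0.08) = 0.276
Denominator = 0.0616 + 0.276 = 0.3376
PPV = 0.0616 / 0.3376 = 0.182464
As percentage = 18.2


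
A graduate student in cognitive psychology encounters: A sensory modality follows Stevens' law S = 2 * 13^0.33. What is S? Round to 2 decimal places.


S = 2 * 13^0.33
13^0.33 = 2.3313
S = 2 * 2.3313
= 4.66


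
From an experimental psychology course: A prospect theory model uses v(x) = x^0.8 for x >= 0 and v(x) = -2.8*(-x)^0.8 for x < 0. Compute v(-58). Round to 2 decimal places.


Since x = -58 < 0, use v(x) = -lambda*(-x)^alpha
(-x) = 58
58^0.8 = 25.7479
v(-58) = -2.8 * 25.7479
= -72.09


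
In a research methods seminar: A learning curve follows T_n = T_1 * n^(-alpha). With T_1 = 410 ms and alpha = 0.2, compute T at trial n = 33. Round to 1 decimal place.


T_n = 410 * 33^(-0.2)
33^(-0.2) = 0.496932
T_n = 410 * 0.496932
= 203.7 ms


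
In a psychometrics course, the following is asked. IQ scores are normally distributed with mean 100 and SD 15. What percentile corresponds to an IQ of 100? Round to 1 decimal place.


z = (IQ - mean) / SD
z = (100 - 100) / 15 = 0.0
Percentile = Phi(0.0) * 100
Phi(0.0) = 0.5
= 50.0


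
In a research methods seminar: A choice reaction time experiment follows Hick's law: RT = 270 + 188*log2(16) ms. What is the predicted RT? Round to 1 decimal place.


RT = 270 + 188 * log2(16)
log2(16) = 4.0
RT = 270 + 188 * 4.0
= 270 + 752.0
= 1022.0 ms


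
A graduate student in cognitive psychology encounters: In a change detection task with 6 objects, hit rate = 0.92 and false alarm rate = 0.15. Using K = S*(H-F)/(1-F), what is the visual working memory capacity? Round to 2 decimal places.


K = S * (H - F) / (1 - F)
H - F = 0.77
1 - F = 0.85
K = 6 * 0.77 / 0.85
= 5.44


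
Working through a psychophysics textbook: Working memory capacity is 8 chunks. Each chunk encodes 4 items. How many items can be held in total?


Total items = chunks * items_per_chunk
= 8 * 4
= 32


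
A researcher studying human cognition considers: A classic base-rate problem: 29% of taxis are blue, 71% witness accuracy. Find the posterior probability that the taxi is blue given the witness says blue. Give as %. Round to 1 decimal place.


P(blue | says blue) = P(says blue | blue)*P(blue) / [P(says blue | blue)*P(blue) + P(says blue | not blue)*P(not blue)]
Numerator = 0.71 * 0.29 = 0.2059
False identification = 0.29 * 0.71 = 0.2059
P = 0.2059 / (0.2059 + 0.2059)
= 0.2059 / 0.4118
As percentage = 50.0


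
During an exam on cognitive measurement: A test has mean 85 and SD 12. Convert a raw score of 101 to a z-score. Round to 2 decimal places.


z = (X - mu) / sigma
= (101 - 85) / 12
= 16 / 12
= 1.33


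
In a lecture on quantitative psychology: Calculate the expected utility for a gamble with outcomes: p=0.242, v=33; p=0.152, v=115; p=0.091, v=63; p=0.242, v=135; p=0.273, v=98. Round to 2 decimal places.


EU = sum(p_i * v_i)
0.242 * 33 = 7.986
0.152 * 115 = 17.48
0.091 * 63 = 5.733
0.242 * 135 = 32.67
0.273 * 98 = 26.754
EU = 7.986 + 17.48 + 5.733 + 32.67 + 26.754
= 90.62


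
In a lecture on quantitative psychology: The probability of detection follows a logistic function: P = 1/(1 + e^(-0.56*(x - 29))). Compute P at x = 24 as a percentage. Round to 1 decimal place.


P(x) = 1/(1 + e^(-0.56*(24 - 29)))
Exponent = -0.56 * -5 = 2.8
e^(2.8) = 16.444647
P = 1/(1 + 16.444647) = 0.057324
Percentage = 5.7


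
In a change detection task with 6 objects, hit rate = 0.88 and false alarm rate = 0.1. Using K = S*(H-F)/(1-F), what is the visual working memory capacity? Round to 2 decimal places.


K = S * (H - F) / (1 - F)
H - F = 0.78
1 - F = 0.9
K = 6 * 0.78 / 0.9
= 5.20


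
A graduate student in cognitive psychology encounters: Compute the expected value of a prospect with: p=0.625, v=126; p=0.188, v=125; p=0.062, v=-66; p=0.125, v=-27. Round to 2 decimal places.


EU = sum(p_i * v_i)
0.625 * 126 = 78.75
0.188 * 125 = 23.5
0.062 * -66 = -4.092
0.125 * -27 = -3.375
EU = 78.75 + 23.5 + -4.092 + -3.375
= 94.78


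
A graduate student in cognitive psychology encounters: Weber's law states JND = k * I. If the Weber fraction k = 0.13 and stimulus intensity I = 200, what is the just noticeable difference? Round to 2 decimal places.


JND = k * I
JND = 0.13 * 200
= 26.00


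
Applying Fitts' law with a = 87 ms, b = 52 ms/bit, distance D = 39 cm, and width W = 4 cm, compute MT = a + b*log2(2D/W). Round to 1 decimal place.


MT = 87 + 52 * log2(2*39/4)
2D/W = 19.5
log2(19.5) = 4.2854
MT = 87 + 52 * 4.2854
= 309.8 ms


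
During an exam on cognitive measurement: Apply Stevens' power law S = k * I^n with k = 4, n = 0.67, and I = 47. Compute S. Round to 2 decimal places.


S = 4 * 47^0.67
47^0.67 = 13.1918
S = 4 * 13.1918
= 52.77


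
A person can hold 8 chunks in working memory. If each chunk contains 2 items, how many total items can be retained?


Total items = chunks * items_per_chunk
= 8 * 2
= 16


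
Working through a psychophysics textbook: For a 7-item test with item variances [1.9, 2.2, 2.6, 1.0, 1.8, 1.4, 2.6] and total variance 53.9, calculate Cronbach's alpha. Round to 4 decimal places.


alpha = (k/(k-1)) * (1 - sum(s_i^2)/s_total^2)
sum(item variances) = 13.5
k/(k-1) = 7/6 = 1.166667
1 - 13.5/53.9 = 1 - 0.250464 = 0.749536
alpha = 1.166667 * 0.749536
= 0.8745


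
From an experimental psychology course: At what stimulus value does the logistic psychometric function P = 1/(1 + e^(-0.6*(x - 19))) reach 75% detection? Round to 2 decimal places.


At P = 0.75: 0.75 = 1/(1 + e^(-k*(x-x0)))
Solving: e^(-k*(x-x0)) = 1/3
x = x0 + ln(3)/k
ln(3) = 1.0986
x = 19 + 1.0986/0.6
= 19 + 1.831
= 20.83


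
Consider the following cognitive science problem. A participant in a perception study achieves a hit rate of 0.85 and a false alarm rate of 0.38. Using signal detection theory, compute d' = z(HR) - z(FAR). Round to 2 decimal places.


d' = z(HR) - z(FAR)
z(0.85) = 1.0364
z(0.38) = -0.3055
d' = 1.0364 - -0.3055
= 1.34


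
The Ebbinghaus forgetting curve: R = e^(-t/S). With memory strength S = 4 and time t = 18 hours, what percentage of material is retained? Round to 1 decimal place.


R = e^(-t/S)
-t/S = -18/4 = -4.5
R = e^(-4.5) = 0.011109
Percentage = 0.011109 * 100
= 1.1


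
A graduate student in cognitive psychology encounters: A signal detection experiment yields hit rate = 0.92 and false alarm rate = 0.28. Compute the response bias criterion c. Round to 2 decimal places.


c = -0.5 * (z(HR) + z(FAR))
z(0.92) = 1.4051
z(0.28) = -0.5828
c = -0.5 * (1.4051 + -0.5828)
= -0.5 * 0.8223
= -0.41


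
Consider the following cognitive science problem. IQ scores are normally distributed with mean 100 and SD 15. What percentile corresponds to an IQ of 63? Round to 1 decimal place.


z = (IQ - mean) / SD
z = (63 - 100) / 15 = -2.4667
Percentile = Phi(-2.4667) * 100
Phi(-2.4667) = 0.006818
= 0.7


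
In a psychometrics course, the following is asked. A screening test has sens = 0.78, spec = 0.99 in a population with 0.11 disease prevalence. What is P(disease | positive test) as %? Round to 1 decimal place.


PPV = (sens * prev) / (sens * prev + (1-spec) * (1-prev))
Numerator = 0.78 * 0.11 = 0.0858
P(positive and no disease) = (1 - spec) * (1 - prev) = (1 - 0.99) * (1 - 0.11) = 0.0089
Denominator = 0.0858 + 0.0089 = 0.0947
PPV = 0.0858 / 0.0947 = 0.906019
As percentage = 90.6


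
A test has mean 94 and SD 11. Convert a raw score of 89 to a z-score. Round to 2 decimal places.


z = (X - mu) / sigma
= (89 - 94) / 11
= -5 / 11
= -0.45


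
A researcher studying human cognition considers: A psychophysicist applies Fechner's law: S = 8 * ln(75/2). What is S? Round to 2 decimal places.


S = 8 * ln(75/2)
I/I0 = 37.5
ln(37.5) = 3.6243
S = 8 * 3.6243
= 28.99


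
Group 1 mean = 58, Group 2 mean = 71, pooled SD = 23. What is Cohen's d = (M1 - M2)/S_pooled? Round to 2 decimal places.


Cohen's d = (M1 - M2) / S_pooled
= (58 - 71) / 23
= -13 / 23
= -0.57


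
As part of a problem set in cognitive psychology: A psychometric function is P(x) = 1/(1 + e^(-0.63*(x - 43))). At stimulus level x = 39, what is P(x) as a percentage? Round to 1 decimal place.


P(x) = 1/(1 + e^(-0.63*(39 - 43)))
Exponent = -0.63 * -4 = 2.52
e^(2.52) = 12.428597
P = 1/(1 + 12.428597) = 0.074468
Percentage = 7.4


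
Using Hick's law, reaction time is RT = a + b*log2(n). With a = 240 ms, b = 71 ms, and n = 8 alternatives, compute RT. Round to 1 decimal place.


RT = 240 + 71 * log2(8)
log2(8) = 3.0
RT = 240 + 71 * 3.0
= 240 + 213.0
= 453.0 ms


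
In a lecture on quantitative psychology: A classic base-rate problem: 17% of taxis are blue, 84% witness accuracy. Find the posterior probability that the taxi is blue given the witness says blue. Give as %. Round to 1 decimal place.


P(blue | says blue) = P(says blue | blue)*P(blue) / [P(says blue | blue)*P(blue) + P(says blue | not blue)*P(not blue)]
Numerator = 0.84 * 0.17 = 0.1428
False identification = 0.16 * 0.83 = 0.1328
P = 0.1428 / (0.1428 + 0.1328)
= 0.1428 / 0.2756
As percentage = 51.8


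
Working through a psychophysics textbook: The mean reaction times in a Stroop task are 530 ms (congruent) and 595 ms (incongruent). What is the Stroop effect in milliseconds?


Stroop effect = RT(incongruent) - RT(congruent)
= 595 - 530
= 65 ms


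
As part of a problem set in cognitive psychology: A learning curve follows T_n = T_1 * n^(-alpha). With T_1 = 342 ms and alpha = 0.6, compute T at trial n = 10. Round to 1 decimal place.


T_n = 342 * 10^(-0.6)
10^(-0.6) = 0.251189
T_n = 342 * 0.251189
= 85.9 ms


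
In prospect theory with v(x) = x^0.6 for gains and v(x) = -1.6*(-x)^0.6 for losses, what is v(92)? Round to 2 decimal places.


Since x = 92 >= 0, use v(x) = x^0.6
92^0.6 = 15.0755
v(92) = 15.08


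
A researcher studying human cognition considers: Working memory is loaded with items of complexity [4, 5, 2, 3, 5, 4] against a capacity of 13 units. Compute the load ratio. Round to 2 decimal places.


Total complexity = 4 + 5 + 2 + 3 + 5 + 4 = 23
Load = total / capacity = 23 / 13
= 1.77


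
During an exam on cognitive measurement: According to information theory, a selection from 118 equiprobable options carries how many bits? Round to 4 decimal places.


H = log2(n)
H = log2(118)
= 6.8826


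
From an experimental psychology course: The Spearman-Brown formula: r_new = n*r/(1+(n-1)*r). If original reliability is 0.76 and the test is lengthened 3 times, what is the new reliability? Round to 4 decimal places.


r_new = n*r / (1 + (n-1)*r)
Numerator = 3 * 0.76 = 2.28
Denominator = 1 + 2 * 0.76 = 2.52
r_new = 2.28 / 2.52
= 0.9048


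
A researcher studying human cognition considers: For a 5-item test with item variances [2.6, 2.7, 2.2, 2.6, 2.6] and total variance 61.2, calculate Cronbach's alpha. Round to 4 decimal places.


alpha = (k/(k-1)) * (1 - sum(s_i^2)/s_total^2)
sum(item variances) = 12.7
k/(k-1) = 5/4 = 1.25
1 - 12.7/61.2 = 1 - 0.207516 = 0.792484
alpha = 1.25 * 0.792484
= 0.9906


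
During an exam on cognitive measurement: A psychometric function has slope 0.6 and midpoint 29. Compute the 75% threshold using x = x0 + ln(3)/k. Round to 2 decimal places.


At P = 0.75: 0.75 = 1/(1 + e^(-k*(x-x0)))
Solving: e^(-k*(x-x0)) = 1/3
x = x0 + ln(3)/k
ln(3) = 1.0986
x = 29 + 1.0986/0.6
= 29 + 1.831
= 30.83


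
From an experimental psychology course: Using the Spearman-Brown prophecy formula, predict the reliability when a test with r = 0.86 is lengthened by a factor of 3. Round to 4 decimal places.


r_new = n*r / (1 + (n-1)*r)
Numerator = 3 * 0.86 = 2.58
Denominator = 1 + 2 * 0.86 = 2.72
r_new = 2.58 / 2.72
= 0.9485


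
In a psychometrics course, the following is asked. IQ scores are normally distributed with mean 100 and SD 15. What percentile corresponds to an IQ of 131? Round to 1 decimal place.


z = (IQ - mean) / SD
z = (131 - 100) / 15 = 2.0667
Percentile = Phi(2.0667) * 100
Phi(2.0667) = 0.980619
= 98.1


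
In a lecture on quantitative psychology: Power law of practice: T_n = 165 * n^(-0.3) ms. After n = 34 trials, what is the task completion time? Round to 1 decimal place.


T_n = 165 * 34^(-0.3)
34^(-0.3) = 0.347181
T_n = 165 * 0.347181
= 57.3 ms


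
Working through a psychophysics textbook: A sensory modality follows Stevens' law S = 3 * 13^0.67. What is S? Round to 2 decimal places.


S = 3 * 13^0.67
13^0.67 = 5.5762
S = 3 * 5.5762
= 16.73


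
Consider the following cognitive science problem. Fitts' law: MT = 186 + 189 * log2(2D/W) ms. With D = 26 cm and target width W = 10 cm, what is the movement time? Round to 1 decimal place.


MT = 186 + 189 * log2(2*26/10)
2D/W = 5.2
log2(5.2) = 2.3785
MT = 186 + 189 * 2.3785
= 635.5 ms


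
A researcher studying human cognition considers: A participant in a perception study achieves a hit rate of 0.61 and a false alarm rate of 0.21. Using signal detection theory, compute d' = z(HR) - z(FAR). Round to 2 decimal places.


d' = z(HR) - z(FAR)
z(0.61) = 0.2793
z(0.21) = -0.8064
d' = 0.2793 - -0.8064
= 1.09


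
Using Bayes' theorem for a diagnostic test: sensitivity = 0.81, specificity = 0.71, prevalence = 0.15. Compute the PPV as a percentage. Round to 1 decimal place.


PPV = (sens * prev) / (sens * prev + (1-spec) * (1-prev))
Numerator = 0.81 * 0.15 = 0.1215
P(positive and no disease) = (1 - spec) * (1 - prev) = (1 - 0.71) * (1 - 0.15) = 0.2465
Denominator = 0.1215 + 0.2465 = 0.368
PPV = 0.1215 / 0.368 = 0.330163
As percentage = 33.0


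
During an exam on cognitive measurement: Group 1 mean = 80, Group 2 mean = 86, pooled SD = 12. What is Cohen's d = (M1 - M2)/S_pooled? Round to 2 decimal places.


Cohen's d = (M1 - M2) / S_pooled
= (80 - 86) / 12
= -6 / 12
= -0.50


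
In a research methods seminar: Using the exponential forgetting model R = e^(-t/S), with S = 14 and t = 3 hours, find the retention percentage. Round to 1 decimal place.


R = e^(-t/S)
-t/S = -3/14 = -0.214286
R = e^(-0.214286) = 0.807118
Percentage = 0.807118 * 100
= 80.7


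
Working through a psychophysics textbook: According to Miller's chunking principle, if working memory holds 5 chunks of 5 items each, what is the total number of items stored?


Total items = chunks * items_per_chunk
= 5 * 5
= 25


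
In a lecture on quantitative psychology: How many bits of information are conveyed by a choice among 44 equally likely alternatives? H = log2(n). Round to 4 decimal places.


H = log2(n)
H = log2(44)
= 5.4594


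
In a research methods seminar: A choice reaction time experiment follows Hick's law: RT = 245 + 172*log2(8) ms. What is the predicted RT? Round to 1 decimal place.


RT = 245 + 172 * log2(8)
log2(8) = 3.0
RT = 245 + 172 * 3.0
= 245 + 516.0
= 761.0 ms


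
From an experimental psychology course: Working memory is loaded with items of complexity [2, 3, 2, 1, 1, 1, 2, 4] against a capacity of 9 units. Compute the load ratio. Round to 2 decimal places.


Total complexity = 2 + 3 + 2 + 1 + 1 + 1 + 2 + 4 = 16
Load = total / capacity = 16 / 9
= 1.78


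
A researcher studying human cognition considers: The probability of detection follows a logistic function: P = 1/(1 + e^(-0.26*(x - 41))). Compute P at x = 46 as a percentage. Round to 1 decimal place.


P(x) = 1/(1 + e^(-0.26*(46 - 41)))
Exponent = -0.26 * 5 = -1.3
e^(-1.3) = 0.272532
P = 1/(1 + 0.272532) = 0.785835
Percentage = 78.6


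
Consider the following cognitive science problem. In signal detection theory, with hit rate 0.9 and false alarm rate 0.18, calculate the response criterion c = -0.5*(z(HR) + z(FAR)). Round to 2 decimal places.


c = -0.5 * (z(HR) + z(FAR))
z(0.9) = 1.2816
z(0.18) = -0.9154
c = -0.5 * (1.2816 + -0.9154)
= -0.5 * 0.3662
= -0.18


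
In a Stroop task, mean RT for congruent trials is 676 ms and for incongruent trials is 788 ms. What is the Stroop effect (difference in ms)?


Stroop effect = RT(incongruent) - RT(congruent)
= 788 - 676
= 112 ms


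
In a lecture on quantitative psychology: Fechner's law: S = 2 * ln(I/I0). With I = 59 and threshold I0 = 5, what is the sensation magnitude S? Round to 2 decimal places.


S = 2 * ln(59/5)
I/I0 = 11.8
ln(11.8) = 2.4681
S = 2 * 2.4681
= 4.94


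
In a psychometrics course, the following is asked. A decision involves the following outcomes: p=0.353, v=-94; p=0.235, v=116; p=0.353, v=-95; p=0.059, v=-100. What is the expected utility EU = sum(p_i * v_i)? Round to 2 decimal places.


EU = sum(p_i * v_i)
0.353 * -94 = -33.182
0.235 * 116 = 27.26
0.353 * -95 = -33.535
0.059 * -100 = -5.9
EU = -33.182 + 27.26 + -33.535 + -5.9
= -45.36


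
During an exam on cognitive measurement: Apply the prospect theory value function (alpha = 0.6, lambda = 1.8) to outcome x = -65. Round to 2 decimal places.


Since x = -65 < 0, use v(x) = -lambda*(-x)^alpha
(-x) = 65
65^0.6 = 12.2391
v(-65) = -1.8 * 12.2391
= -22.03


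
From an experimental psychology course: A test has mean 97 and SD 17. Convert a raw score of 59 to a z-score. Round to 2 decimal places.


z = (X - mu) / sigma
= (59 - 97) / 17
= -38 / 17
= -2.24


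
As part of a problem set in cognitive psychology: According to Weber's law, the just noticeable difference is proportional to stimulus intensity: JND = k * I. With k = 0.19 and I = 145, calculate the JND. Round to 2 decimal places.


JND = k * I
JND = 0.19 * 145
= 27.55


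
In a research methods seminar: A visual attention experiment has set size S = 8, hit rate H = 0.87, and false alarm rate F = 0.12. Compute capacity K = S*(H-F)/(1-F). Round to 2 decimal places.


K = S * (H - F) / (1 - F)
H - F = 0.75
1 - F = 0.88
K = 8 * 0.75 / 0.88
= 6.82


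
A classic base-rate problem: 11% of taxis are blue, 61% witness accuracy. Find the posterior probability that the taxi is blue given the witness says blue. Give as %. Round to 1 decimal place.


P(blue | says blue) = P(says blue | blue)*P(blue) / [P(says blue | blue)*P(blue) + P(says blue | not blue)*P(not blue)]
Numerator = 0.61 * 0.11 = 0.0671
False identification = 0.39 * 0.89 = 0.3471
P = 0.0671 / (0.0671 + 0.3471)
= 0.0671 / 0.4142
As percentage = 16.2


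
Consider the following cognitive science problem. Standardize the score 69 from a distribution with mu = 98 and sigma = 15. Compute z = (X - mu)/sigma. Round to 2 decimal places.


z = (X - mu) / sigma
= (69 - 98) / 15
= -29 / 15
= -1.93


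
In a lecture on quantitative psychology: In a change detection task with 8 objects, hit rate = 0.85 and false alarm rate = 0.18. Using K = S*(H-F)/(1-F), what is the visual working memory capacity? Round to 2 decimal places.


K = S * (H - F) / (1 - F)
H - F = 0.67
1 - F = 0.82
K = 8 * 0.67 / 0.82
= 6.54


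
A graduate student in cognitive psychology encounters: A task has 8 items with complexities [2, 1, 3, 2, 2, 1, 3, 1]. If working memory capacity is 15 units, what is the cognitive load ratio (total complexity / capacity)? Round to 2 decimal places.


Total complexity = 2 + 1 + 3 + 2 + 2 + 1 + 3 + 1 = 15
Load = total / capacity = 15 / 15
= 1.00


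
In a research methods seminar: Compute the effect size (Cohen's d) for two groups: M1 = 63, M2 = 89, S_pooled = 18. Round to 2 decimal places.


Cohen's d = (M1 - M2) / S_pooled
= (63 - 89) / 18
= -26 / 18
= -1.44


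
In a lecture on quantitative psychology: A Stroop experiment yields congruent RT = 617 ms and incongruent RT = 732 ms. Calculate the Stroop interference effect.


Stroop effect = RT(incongruent) - RT(congruent)
= 732 - 617
= 115 ms


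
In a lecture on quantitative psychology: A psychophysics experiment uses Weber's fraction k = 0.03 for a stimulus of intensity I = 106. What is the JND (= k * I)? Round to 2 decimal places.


JND = k * I
JND = 0.03 * 106
= 3.18


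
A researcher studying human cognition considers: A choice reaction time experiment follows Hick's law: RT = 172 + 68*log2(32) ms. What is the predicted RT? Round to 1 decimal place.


RT = 172 + 68 * log2(32)
log2(32) = 5.0
RT = 172 + 68 * 5.0
= 172 + 340.0
= 512.0 ms


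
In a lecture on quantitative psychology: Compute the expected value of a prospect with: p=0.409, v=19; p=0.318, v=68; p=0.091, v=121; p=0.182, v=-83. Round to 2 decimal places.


EU = sum(p_i * v_i)
0.409 * 19 = 7.771
0.318 * 68 = 21.624
0.091 * 121 = 11.011
0.182 * -83 = -15.106
EU = 7.771 + 21.624 + 11.011 + -15.106
= 25.30


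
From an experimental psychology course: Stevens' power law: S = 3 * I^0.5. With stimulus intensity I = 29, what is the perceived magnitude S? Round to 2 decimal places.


S = 3 * 29^0.5
29^0.5 = 5.3852
S = 3 * 5.3852
= 16.16


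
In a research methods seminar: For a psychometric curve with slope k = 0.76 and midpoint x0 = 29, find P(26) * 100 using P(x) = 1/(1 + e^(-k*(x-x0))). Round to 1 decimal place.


P(x) = 1/(1 + e^(-0.76*(26 - 29)))
Exponent = -0.76 * -3 = 2.28
e^(2.28) = 9.77668
P = 1/(1 + 9.77668) = 0.092793
Percentage = 9.3


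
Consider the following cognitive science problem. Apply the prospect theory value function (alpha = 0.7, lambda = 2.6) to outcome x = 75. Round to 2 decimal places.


Since x = 75 >= 0, use v(x) = x^0.7
75^0.7 = 20.5373
v(75) = 20.54


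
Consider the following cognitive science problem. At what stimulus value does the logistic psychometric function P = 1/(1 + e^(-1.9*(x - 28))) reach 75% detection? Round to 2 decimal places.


At P = 0.75: 0.75 = 1/(1 + e^(-k*(x-x0)))
Solving: e^(-k*(x-x0)) = 1/3
x = x0 + ln(3)/k
ln(3) = 1.0986
x = 28 + 1.0986/1.9
= 28 + 0.5782
= 28.58


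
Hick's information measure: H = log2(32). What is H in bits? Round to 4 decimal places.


H = log2(n)
H = log2(32)
= 5.0000


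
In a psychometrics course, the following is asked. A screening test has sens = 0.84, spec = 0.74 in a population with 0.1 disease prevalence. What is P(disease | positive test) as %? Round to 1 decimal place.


PPV = (sens * prev) / (sens * prev + (1-spec) * (1-prev))
Numerator = 0.84 * 0.1 = 0.084
P(positive and no disease) = (1 - spec) * (1 - prev) = (1 - 0.74) * (1 - 0.1) = 0.234
Denominator = 0.084 + 0.234 = 0.318
PPV = 0.084 / 0.318 = 0.264151
As percentage = 26.4


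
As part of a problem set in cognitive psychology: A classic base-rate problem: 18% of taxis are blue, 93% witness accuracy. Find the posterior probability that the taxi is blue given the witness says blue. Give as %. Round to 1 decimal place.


P(blue | says blue) = P(says blue | blue)*P(blue) / [P(says blue | blue)*P(blue) + P(says blue | not blue)*P(not blue)]
Numerator = 0.93 * 0.18 = 0.1674
False identification = 0.07 * 0.82 = 0.0574
P = 0.1674 / (0.1674 + 0.0574)
= 0.1674 / 0.2248
As percentage = 74.5


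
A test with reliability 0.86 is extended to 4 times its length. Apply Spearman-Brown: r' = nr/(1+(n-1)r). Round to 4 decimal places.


r_new = n*r / (1 + (n-1)*r)
Numerator = 4 * 0.86 = 3.44
Denominator = 1 + 3 * 0.86 = 3.58
r_new = 3.44 / 3.58
= 0.9609


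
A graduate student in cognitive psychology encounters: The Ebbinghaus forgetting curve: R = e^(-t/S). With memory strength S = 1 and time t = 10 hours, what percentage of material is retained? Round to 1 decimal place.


R = e^(-t/S)
-t/S = -10/1 = -10.0
R = e^(-10.0) = 4.5e-05
Percentage = 4.5e-05 * 100
= 0.0


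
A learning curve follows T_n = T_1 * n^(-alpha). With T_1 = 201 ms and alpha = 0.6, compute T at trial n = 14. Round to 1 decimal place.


T_n = 201 * 14^(-0.6)
14^(-0.6) = 0.205269
T_n = 201 * 0.205269
= 41.3 ms


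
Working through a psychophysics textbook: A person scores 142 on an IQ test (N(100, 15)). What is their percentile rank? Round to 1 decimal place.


z = (IQ - mean) / SD
z = (142 - 100) / 15 = 2.8
Percentile = Phi(2.8) * 100
Phi(2.8) = 0.997445
= 99.7


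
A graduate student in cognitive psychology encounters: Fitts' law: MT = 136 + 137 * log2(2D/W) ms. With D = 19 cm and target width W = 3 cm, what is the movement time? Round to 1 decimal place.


MT = 136 + 137 * log2(2*19/3)
2D/W = 12.666667
log2(12.666667) = 3.663
MT = 136 + 137 * 3.663
= 637.8 ms


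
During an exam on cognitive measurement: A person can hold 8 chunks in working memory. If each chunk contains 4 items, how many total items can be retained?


Total items = chunks * items_per_chunk
= 8 * 4
= 32


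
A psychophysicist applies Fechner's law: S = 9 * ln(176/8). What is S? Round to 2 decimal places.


S = 9 * ln(176/8)
I/I0 = 22.0
ln(22.0) = 3.091
S = 9 * 3.091
= 27.82


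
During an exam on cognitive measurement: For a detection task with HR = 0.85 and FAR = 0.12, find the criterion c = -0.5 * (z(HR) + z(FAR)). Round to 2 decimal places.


c = -0.5 * (z(HR) + z(FAR))
z(0.85) = 1.0364
z(0.12) = -1.175
c = -0.5 * (1.0364 + -1.175)
= -0.5 * -0.1386
= 0.07


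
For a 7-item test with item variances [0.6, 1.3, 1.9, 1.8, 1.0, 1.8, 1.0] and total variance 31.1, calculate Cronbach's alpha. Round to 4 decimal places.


alpha = (k/(k-1)) * (1 - sum(s_i^2)/s_total^2)
sum(item variances) = 9.4
k/(k-1) = 7/6 = 1.166667
1 - 9.4/31.1 = 1 - 0.302251 = 0.697749
alpha = 1.166667 * 0.697749
= 0.8140


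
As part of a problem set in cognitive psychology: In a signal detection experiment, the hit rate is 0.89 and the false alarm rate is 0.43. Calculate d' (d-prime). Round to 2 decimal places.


d' = z(HR) - z(FAR)
z(0.89) = 1.2265
z(0.43) = -0.1764
d' = 1.2265 - -0.1764
= 1.40


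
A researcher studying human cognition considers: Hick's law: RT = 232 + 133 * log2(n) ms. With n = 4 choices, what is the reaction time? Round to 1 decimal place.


RT = 232 + 133 * log2(4)
log2(4) = 2.0
RT = 232 + 133 * 2.0
= 232 + 266.0
= 498.0 ms


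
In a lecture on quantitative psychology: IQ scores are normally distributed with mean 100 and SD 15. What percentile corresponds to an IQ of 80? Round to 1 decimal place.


z = (IQ - mean) / SD
z = (80 - 100) / 15 = -1.3333
Percentile = Phi(-1.3333) * 100
Phi(-1.3333) = 0.091217
= 9.1


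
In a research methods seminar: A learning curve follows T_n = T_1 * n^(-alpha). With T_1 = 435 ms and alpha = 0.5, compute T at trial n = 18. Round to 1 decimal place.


T_n = 435 * 18^(-0.5)
18^(-0.5) = 0.235702
T_n = 435 * 0.235702
= 102.5 ms


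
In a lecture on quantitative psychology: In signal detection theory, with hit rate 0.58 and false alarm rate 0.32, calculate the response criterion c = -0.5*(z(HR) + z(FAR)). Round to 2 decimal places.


c = -0.5 * (z(HR) + z(FAR))
z(0.58) = 0.2019
z(0.32) = -0.4677
c = -0.5 * (0.2019 + -0.4677)
= -0.5 * -0.2658
= 0.13


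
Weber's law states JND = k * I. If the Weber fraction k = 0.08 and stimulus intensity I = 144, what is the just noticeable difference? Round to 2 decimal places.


JND = k * I
JND = 0.08 * 144
= 11.52


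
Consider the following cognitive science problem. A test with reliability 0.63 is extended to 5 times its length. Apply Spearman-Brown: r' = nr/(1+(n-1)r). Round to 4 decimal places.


r_new = n*r / (1 + (n-1)*r)
Numerator = 5 * 0.63 = 3.15
Denominator = 1 + 4 * 0.63 = 3.52
r_new = 3.15 / 3.52
= 0.8949


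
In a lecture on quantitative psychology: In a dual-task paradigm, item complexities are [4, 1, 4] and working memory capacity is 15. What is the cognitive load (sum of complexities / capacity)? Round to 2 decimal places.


Total complexity = 4 + 1 + 4 = 9
Load = total / capacity = 9 / 15
= 0.60


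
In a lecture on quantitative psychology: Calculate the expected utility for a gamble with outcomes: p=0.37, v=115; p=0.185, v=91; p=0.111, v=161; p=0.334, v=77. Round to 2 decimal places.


EU = sum(p_i * v_i)
0.37 * 115 = 42.55
0.185 * 91 = 16.835
0.111 * 161 = 17.871
0.334 * 77 = 25.718
EU = 42.55 + 16.835 + 17.871 + 25.718
= 102.97


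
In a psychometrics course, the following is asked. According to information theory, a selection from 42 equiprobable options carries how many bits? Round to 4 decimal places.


H = log2(n)
H = log2(42)
= 5.3923


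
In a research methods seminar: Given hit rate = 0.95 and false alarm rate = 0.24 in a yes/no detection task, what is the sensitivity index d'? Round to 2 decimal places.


d' = z(HR) - z(FAR)
z(0.95) = 1.6449
z(0.24) = -0.7063
d' = 1.6449 - -0.7063
= 2.35


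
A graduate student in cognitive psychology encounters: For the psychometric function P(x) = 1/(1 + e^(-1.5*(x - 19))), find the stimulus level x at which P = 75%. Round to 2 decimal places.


At P = 0.75: 0.75 = 1/(1 + e^(-k*(x-x0)))
Solving: e^(-k*(x-x0)) = 1/3
x = x0 + ln(3)/k
ln(3) = 1.0986
x = 19 + 1.0986/1.5
= 19 + 0.7324
= 19.73


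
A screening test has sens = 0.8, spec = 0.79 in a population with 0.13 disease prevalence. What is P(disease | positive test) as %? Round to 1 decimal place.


PPV = (sens * prev) / (sens * prev + (1-spec) * (1-prev))
Numerator = 0.8 * 0.13 = 0.104
P(positive and no disease) = (1 - spec) * (1 - prev) = (1 - 0.79) * (1 - 0.13) = 0.1827
Denominator = 0.104 + 0.1827 = 0.2867
PPV = 0.104 / 0.2867 = 0.362749
As percentage = 36.3


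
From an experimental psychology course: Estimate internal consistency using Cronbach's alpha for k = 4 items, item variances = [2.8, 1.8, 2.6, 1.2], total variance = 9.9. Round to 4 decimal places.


alpha = (k/(k-1)) * (1 - sum(s_i^2)/s_total^2)
sum(item variances) = 8.4
k/(k-1) = 4/3 = 1.333333
1 - 8.4/9.9 = 1 - 0.848485 = 0.151515
alpha = 1.333333 * 0.151515
= 0.2020


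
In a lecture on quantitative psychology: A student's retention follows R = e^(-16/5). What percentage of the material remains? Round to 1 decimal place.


R = e^(-t/S)
-t/S = -16/5 = -3.2
R = e^(-3.2) = 0.040762
Percentage = 0.040762 * 100
= 4.1


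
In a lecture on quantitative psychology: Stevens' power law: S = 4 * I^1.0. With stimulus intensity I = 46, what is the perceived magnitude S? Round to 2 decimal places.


S = 4 * 46^1.0
46^1.0 = 46.0
S = 4 * 46.0
= 184.00


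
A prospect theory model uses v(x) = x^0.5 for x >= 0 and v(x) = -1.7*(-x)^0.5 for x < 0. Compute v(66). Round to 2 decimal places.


Since x = 66 >= 0, use v(x) = x^0.5
66^0.5 = 8.124
v(66) = 8.12


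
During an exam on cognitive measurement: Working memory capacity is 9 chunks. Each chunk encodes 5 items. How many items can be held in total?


Total items = chunks * items_per_chunk
= 9 * 5
= 45


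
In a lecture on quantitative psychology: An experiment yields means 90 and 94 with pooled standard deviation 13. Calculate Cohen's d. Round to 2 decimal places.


Cohen's d = (M1 - M2) / S_pooled
= (90 - 94) / 13
= -4 / 13
= -0.31


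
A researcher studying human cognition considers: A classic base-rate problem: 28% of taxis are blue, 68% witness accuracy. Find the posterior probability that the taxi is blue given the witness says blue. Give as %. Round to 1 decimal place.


P(blue | says blue) = P(says blue | blue)*P(blue) / [P(says blue | blue)*P(blue) + P(says blue | not blue)*P(not blue)]
Numerator = 0.68 * 0.28 = 0.1904
False identification = 0.32 * 0.72 = 0.2304
P = 0.1904 / (0.1904 + 0.2304)
= 0.1904 / 0.4208
As percentage = 45.2


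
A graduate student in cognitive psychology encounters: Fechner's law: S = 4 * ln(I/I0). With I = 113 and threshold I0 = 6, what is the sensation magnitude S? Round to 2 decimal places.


S = 4 * ln(113/6)
I/I0 = 18.833333
ln(18.833333) = 2.9356
S = 4 * 2.9356
= 11.74


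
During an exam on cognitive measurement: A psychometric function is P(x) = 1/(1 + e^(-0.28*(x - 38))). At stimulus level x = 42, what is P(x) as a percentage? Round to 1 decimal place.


P(x) = 1/(1 + e^(-0.28*(42 - 38)))
Exponent = -0.28 * 4 = -1.12
e^(-1.12) = 0.32628
P = 1/(1 + 0.32628) = 0.753989
Percentage = 75.4


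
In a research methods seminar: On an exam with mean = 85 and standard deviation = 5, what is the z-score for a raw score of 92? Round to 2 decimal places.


z = (X - mu) / sigma
= (92 - 85) / 5
= 7 / 5
= 1.40


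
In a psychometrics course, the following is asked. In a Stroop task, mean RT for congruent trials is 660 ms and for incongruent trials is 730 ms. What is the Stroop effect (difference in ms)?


Stroop effect = RT(incongruent) - RT(congruent)
= 730 - 660
= 70 ms


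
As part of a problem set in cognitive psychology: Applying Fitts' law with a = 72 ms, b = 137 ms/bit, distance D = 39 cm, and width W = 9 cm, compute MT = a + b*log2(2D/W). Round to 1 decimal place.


MT = 72 + 137 * log2(2*39/9)
2D/W = 8.666667
log2(8.666667) = 3.1155
MT = 72 + 137 * 3.1155
= 498.8 ms


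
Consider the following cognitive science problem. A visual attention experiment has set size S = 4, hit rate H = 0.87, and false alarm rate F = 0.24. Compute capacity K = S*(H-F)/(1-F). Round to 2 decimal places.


K = S * (H - F) / (1 - F)
H - F = 0.63
1 - F = 0.76
K = 4 * 0.63 / 0.76
= 3.32


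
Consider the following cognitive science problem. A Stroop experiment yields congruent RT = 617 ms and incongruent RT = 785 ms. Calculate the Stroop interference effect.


Stroop effect = RT(incongruent) - RT(congruent)
= 785 - 617
= 168 ms


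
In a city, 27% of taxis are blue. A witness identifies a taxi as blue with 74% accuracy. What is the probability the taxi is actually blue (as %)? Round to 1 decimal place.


P(blue | says blue) = P(says blue | blue)*P(blue) / [P(says blue | blue)*P(blue) + P(says blue | not blue)*P(not blue)]
Numerator = 0.74 * 0.27 = 0.1998
False identification = 0.26 * 0.73 = 0.1898
P = 0.1998 / (0.1998 + 0.1898)
= 0.1998 / 0.3896
As percentage = 51.3


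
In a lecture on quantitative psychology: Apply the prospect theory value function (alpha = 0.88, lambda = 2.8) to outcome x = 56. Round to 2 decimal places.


Since x = 56 >= 0, use v(x) = x^0.88
56^0.88 = 34.5466
v(56) = 34.55


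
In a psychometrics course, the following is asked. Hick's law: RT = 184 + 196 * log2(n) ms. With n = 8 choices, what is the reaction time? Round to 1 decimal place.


RT = 184 + 196 * log2(8)
log2(8) = 3.0
RT = 184 + 196 * 3.0
= 184 + 588.0
= 772.0 ms


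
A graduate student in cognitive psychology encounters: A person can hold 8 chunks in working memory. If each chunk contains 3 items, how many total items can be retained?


Total items = chunks * items_per_chunk
= 8 * 3
= 24


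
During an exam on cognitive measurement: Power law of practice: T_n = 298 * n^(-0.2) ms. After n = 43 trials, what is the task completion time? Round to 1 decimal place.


T_n = 298 * 43^(-0.2)
43^(-0.2) = 0.47131
T_n = 298 * 0.47131
= 140.5 ms


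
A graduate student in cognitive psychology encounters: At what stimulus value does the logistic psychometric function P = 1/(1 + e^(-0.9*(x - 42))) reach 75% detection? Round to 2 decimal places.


At P = 0.75: 0.75 = 1/(1 + e^(-k*(x-x0)))
Solving: e^(-k*(x-x0)) = 1/3
x = x0 + ln(3)/k
ln(3) = 1.0986
x = 42 + 1.0986/0.9
= 42 + 1.2207
= 43.22


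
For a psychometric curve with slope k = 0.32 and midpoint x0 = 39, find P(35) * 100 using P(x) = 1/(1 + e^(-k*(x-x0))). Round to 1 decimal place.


P(x) = 1/(1 + e^(-0.32*(35 - 39)))
Exponent = -0.32 * -4 = 1.28
e^(1.28) = 3.59664
P = 1/(1 + 3.59664) = 0.21755
Percentage = 21.8


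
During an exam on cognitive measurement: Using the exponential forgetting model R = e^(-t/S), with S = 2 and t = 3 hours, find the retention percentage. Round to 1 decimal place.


R = e^(-t/S)
-t/S = -3/2 = -1.5
R = e^(-1.5) = 0.22313
Percentage = 0.22313 * 100
= 22.3


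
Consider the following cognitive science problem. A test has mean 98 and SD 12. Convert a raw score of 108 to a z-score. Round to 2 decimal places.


z = (X - mu) / sigma
= (108 - 98) / 12
= 10 / 12
= 0.83


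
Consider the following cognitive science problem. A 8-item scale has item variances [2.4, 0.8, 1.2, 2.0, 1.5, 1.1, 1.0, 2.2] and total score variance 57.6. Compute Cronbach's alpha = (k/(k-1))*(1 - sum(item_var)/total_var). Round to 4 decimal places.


alpha = (k/(k-1)) * (1 - sum(s_i^2)/s_total^2)
sum(item variances) = 12.2
k/(k-1) = 8/7 = 1.142857
1 - 12.2/57.6 = 1 - 0.211806 = 0.788194
alpha = 1.142857 * 0.788194
= 0.9008
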